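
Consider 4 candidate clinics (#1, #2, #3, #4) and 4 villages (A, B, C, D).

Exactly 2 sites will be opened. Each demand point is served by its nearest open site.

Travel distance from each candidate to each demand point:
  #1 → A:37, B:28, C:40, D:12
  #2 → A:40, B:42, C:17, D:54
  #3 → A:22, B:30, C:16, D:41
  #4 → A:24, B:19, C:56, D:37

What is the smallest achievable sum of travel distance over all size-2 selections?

78

Open {#1, #3}.
  A→#3 22, B→#1 28, C→#3 16, D→#1 12  ⇒ total 78.
Compare {#1, #2}: total 94.
Compare {#3, #4}: total 94.
No size-2 selection does better; minimum is 78.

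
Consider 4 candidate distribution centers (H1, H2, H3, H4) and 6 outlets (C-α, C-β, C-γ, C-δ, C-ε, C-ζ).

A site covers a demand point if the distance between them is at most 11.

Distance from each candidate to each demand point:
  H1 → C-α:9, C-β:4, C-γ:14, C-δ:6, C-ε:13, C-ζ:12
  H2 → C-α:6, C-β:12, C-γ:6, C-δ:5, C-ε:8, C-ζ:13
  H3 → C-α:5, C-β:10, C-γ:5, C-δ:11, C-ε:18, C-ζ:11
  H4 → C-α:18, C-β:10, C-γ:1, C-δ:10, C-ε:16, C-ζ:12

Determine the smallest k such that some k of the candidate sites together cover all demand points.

2

Coverage sets (demand points within 11 of each site):
  H1: {C-α, C-β, C-δ}
  H2: {C-α, C-γ, C-δ, C-ε}
  H3: {C-α, C-β, C-γ, C-δ, C-ζ}
  H4: {C-β, C-γ, C-δ}
No single site covers all 6 demand points.
But {H2, H3} covers everything, so the minimum is 2.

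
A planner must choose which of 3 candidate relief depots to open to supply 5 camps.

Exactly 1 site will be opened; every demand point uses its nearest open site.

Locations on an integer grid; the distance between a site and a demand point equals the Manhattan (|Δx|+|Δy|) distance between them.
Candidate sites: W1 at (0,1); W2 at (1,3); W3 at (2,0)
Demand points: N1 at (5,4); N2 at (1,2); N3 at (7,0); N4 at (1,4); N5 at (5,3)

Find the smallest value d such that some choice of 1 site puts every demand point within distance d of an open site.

Open {W3}.
  Farthest demand point is N1 at distance 7 (to W3); all others are ≤ 7.
With {W1} the worst case is 8.
With {W2} the worst case is 9.
No size-1 selection achieves below 7.

7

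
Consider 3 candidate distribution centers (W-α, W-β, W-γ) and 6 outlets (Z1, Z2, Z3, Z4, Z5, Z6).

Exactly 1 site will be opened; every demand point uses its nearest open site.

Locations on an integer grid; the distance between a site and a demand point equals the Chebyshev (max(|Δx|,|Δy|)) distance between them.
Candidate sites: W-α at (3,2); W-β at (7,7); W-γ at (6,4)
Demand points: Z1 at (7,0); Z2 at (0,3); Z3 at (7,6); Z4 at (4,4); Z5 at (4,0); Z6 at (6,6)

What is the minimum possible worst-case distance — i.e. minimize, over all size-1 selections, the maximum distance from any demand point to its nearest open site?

Open {W-α}.
  Farthest demand point is Z1 at distance 4 (to W-α); all others are ≤ 4.
With {W-γ} the worst case is 6.
With {W-β} the worst case is 7.
No size-1 selection achieves below 4.

4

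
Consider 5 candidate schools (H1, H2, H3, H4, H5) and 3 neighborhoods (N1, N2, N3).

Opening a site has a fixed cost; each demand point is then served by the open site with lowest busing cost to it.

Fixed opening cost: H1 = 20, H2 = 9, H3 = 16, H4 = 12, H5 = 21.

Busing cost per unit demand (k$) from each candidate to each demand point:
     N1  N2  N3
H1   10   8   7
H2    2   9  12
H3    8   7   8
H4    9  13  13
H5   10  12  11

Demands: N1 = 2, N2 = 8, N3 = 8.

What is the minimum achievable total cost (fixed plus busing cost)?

149

Open {H2, H3}: assign each demand point to its cheapest open site.
  N1→H2 2×2=4, N2→H3 8×7=56, N3→H3 8×8=64
  busing cost 124, fixed 25 → total 149.
Compare {H3}: busing cost 136 + fixed 16 = 152.
Compare {H1, H2}: busing cost 124 + fixed 29 = 153.
Compare {H1}: busing cost 140 + fixed 20 = 160.
All other subsets cost ≥ 152. Minimum total cost: 149.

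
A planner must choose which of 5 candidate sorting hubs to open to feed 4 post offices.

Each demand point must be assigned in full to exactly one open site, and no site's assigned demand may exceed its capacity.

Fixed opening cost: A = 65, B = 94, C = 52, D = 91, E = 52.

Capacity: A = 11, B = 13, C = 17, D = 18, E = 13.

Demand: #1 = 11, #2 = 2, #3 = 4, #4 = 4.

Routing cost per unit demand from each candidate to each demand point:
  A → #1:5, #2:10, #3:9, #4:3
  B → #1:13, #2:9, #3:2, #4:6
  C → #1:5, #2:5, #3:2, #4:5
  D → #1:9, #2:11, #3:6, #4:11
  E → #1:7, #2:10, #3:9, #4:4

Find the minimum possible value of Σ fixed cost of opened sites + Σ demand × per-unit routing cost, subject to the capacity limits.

Open {C, E}; cheapest assignment that respects the capacities:
  C (cap 17, load 17): #1, #2, #3 — cost 11×5 + 2×5 + 4×2 = 73
  E (cap 13, load 4): #4 — cost 4×4 = 16
  Shipping 89, fixed 104 → total 193.
  Any other capacity-feasible assignment to {C, E} ships for at least 89.
Compare {A, C}: its best feasible assignment gives total 202.
Compare {B, C}: its best feasible assignment gives total 239.
Every other set of open sites that can feasibly serve all demand totals ≥ 202 even under its best assignment. Minimum: 193.

193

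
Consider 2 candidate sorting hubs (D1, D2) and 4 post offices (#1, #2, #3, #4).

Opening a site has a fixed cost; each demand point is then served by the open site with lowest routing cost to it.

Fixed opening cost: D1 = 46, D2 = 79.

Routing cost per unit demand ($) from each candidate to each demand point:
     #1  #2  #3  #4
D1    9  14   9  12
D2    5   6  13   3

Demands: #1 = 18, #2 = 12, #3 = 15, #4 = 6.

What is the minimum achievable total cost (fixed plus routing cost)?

440

Open {D1, D2}: assign each demand point to its cheapest open site.
  #1→D2 18×5=90, #2→D2 12×6=72, #3→D1 15×9=135, #4→D2 6×3=18
  routing cost 315, fixed 125 → total 440.
Compare {D2}: routing cost 375 + fixed 79 = 454.
Compare {D1}: routing cost 537 + fixed 46 = 583.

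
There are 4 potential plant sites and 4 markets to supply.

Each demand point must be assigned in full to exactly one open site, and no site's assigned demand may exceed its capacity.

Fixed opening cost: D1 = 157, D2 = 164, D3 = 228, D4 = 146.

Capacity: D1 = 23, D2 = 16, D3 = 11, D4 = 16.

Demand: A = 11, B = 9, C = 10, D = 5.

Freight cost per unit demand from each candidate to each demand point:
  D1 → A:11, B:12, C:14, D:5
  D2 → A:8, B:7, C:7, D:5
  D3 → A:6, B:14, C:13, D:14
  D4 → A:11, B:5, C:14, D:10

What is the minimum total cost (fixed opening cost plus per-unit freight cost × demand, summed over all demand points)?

645

Open {D1, D2}; cheapest assignment that respects the capacities:
  D1 (cap 23, load 20): A, B — cost 11×11 + 9×12 = 229
  D2 (cap 16, load 15): C, D — cost 10×7 + 5×5 = 95
  Shipping 324, fixed 321 → total 645.
  Any other capacity-feasible assignment to {D1, D2} ships for at least 324.
Compare {D1, D4}: its best feasible assignment gives total 659.
Compare {D1, D2, D4}: its best feasible assignment gives total 728.
Every other set of open sites that can feasibly serve all demand totals ≥ 659 even under its best assignment. Minimum: 645.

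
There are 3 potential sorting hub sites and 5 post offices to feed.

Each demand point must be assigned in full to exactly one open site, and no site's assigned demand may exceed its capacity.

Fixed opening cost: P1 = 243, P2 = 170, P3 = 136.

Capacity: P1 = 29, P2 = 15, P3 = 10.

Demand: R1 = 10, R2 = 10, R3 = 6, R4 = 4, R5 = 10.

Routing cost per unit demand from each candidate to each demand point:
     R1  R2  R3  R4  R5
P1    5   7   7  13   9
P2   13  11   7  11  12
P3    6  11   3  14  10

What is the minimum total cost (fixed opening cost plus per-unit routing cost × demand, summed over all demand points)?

739

Open {P1, P2}; cheapest assignment that respects the capacities:
  P1 (cap 29, load 26): R1, R2, R3 — cost 10×5 + 10×7 + 6×7 = 162
  P2 (cap 15, load 14): R4, R5 — cost 4×11 + 10×12 = 164
  Shipping 326, fixed 413 → total 739.
  Any other capacity-feasible assignment to {P1, P2} ships for at least 326.
Compare {P1, P2, P3}: its best feasible assignment gives total 851.
Every other set of open sites that can feasibly serve all demand totals ≥ 851 even under its best assignment. Minimum: 739.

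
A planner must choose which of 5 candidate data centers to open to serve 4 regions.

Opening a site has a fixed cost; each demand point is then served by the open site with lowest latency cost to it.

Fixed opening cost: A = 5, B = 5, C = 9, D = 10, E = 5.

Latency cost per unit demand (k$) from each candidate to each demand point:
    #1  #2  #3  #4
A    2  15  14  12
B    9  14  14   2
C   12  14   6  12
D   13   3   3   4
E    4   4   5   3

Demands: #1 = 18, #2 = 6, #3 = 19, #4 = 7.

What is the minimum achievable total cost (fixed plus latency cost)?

145

Open {A, B, D}: assign each demand point to its cheapest open site.
  #1→A 18×2=36, #2→D 6×3=18, #3→D 19×3=57, #4→B 7×2=14
  latency cost 125, fixed 20 → total 145.
Compare {A, B, D, E}: latency cost 125 + fixed 25 = 150.
Compare {A, D, E}: latency cost 132 + fixed 20 = 152.
Compare {A, D}: latency cost 139 + fixed 15 = 154.
All other subsets cost ≥ 150. Minimum total cost: 145.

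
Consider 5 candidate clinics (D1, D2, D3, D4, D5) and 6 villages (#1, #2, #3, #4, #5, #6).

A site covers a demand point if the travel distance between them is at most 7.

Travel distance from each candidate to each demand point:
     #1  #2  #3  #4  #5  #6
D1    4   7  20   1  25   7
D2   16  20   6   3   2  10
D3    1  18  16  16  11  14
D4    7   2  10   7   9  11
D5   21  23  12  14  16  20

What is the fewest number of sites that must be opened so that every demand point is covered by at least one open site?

Coverage sets (demand points within 7 of each site):
  D1: {#1, #2, #4, #6}
  D2: {#3, #4, #5}
  D3: {#1}
  D4: {#1, #2, #4}
  D5: {}
No single site covers all 6 demand points.
But {D1, D2} covers everything, so the minimum is 2.

2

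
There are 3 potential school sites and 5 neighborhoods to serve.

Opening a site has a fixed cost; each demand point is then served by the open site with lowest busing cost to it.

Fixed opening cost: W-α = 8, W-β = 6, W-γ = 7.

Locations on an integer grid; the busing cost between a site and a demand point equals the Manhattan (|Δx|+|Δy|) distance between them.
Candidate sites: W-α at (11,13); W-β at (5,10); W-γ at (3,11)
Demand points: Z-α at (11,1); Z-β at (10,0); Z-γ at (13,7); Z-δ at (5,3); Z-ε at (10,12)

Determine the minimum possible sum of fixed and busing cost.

Open {W-α, W-β}: assign each demand point to its cheapest open site.
  Z-α→W-α 12, Z-β→W-α 14, Z-γ→W-α 8, Z-δ→W-β 7, Z-ε→W-α 2
  busing cost 43, fixed 14 → total 57.
Compare {W-α}: busing cost 52 + fixed 8 = 60.
Compare {W-β}: busing cost 55 + fixed 6 = 61.
Compare {W-α, W-γ}: busing cost 46 + fixed 15 = 61.
All other subsets cost ≥ 60. Minimum total cost: 57.

57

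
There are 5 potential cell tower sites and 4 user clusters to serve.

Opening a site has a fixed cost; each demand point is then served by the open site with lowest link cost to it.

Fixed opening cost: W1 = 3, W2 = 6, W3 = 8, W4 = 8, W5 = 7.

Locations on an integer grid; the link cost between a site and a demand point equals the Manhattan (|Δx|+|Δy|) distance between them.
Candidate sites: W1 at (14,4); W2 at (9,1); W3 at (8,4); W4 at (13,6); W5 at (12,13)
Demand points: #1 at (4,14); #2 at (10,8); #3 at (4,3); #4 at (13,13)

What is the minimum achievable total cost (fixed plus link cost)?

Open {W3, W5}: assign each demand point to its cheapest open site.
  #1→W5 9, #2→W3 6, #3→W3 5, #4→W5 1
  link cost 21, fixed 15 → total 36.
Compare {W2, W5}: link cost 24 + fixed 13 = 37.
Compare {W1, W5}: link cost 28 + fixed 10 = 38.
Compare {W1, W3, W5}: link cost 21 + fixed 18 = 39.
All other subsets cost ≥ 37. Minimum total cost: 36.

36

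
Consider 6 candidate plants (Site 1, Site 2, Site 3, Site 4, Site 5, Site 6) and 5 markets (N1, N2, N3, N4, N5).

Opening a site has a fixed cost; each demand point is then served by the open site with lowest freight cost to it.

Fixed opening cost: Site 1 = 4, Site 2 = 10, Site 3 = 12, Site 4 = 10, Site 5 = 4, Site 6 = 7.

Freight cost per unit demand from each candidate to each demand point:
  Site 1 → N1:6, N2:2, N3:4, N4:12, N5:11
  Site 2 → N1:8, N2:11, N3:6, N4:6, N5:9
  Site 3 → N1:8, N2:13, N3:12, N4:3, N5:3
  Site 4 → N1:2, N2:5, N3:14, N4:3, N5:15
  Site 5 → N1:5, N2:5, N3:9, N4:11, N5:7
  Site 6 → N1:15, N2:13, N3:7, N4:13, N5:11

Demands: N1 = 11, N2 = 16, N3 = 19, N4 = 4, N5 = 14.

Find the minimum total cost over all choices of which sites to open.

Open {Site 1, Site 3, Site 4}: assign each demand point to its cheapest open site.
  N1→Site 4 11×2=22, N2→Site 1 16×2=32, N3→Site 1 19×4=76, N4→Site 3 4×3=12, N5→Site 3 14×3=42
  freight cost 184, fixed 26 → total 210.
Compare {Site 1, Site 3, Site 4, Site 5}: freight cost 184 + fixed 30 = 214.
Compare {Site 1, Site 3, Site 4, Site 6}: freight cost 184 + fixed 33 = 217.
Compare {Site 1, Site 2, Site 3, Site 4}: freight cost 184 + fixed 36 = 220.
All other subsets cost ≥ 214. Minimum total cost: 210.

210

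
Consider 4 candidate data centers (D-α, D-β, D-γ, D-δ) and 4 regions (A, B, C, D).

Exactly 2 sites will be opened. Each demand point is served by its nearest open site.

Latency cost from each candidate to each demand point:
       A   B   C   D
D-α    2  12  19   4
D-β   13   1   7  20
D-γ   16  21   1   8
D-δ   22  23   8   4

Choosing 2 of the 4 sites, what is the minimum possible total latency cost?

14

Open {D-α, D-β}.
  A→D-α 2, B→D-β 1, C→D-β 7, D→D-α 4  ⇒ total 14.
Compare {D-α, D-γ}: total 19.
Compare {D-β, D-γ}: total 23.
No size-2 selection does better; minimum is 14.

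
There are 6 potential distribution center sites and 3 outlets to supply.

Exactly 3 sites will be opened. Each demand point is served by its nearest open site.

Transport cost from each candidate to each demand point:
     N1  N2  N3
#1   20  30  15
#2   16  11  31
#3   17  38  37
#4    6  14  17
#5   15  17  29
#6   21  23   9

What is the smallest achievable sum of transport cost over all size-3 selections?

Open {#2, #4, #6}.
  N1→#4 6, N2→#2 11, N3→#6 9  ⇒ total 26.
Compare {#1, #4, #6}: total 29.
Compare {#3, #4, #6}: total 29.
No size-3 selection does better; minimum is 26.

26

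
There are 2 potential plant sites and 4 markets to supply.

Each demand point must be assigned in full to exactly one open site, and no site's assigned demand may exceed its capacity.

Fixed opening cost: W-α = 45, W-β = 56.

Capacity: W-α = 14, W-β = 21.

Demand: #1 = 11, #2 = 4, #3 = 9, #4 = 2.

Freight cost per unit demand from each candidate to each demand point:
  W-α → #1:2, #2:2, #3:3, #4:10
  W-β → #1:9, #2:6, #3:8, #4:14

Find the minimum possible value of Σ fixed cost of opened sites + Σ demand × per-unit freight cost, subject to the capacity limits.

239

Open {W-α, W-β}; cheapest assignment that respects the capacities:
  W-α (cap 14, load 13): #1, #4 — cost 11×2 + 2×10 = 42
  W-β (cap 21, load 13): #2, #3 — cost 4×6 + 9×8 = 96
  Shipping 138, fixed 101 → total 239.
  Any other capacity-feasible assignment to {W-α, W-β} ships for at least 138.
Total demand is 26 and no other set of sites has combined capacity ≥ 26, so {W-α, W-β} is the only feasible choice of open sites. Minimum: 239.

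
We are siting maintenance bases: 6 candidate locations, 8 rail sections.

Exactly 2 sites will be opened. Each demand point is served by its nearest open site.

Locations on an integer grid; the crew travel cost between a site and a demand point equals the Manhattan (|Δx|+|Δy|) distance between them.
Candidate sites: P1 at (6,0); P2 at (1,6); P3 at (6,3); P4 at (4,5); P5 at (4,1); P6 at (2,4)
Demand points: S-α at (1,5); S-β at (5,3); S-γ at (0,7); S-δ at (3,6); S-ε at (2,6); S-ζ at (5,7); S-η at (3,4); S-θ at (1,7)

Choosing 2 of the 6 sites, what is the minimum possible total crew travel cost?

15

Open {P2, P4}.
  S-α→P2 1, S-β→P4 3, S-γ→P2 2, S-δ→P2 2, S-ε→P2 1, S-ζ→P4 3, S-η→P4 2, S-θ→P2 1  ⇒ total 15.
Compare {P2, P3}: total 17.
Compare {P2, P6}: total 17.
No size-2 selection does better; minimum is 15.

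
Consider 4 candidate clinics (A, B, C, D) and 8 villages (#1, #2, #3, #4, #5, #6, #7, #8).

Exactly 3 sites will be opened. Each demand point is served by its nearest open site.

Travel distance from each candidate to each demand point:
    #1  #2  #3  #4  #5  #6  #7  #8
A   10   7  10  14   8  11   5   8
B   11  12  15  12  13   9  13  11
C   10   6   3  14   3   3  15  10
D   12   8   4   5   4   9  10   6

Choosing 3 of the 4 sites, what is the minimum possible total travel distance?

41

Open {A, C, D}.
  #1→A 10, #2→C 6, #3→C 3, #4→D 5, #5→C 3, #6→C 3, #7→A 5, #8→D 6  ⇒ total 41.
Compare {B, C, D}: total 46.
Compare {A, B, C}: total 50.
No size-3 selection does better; minimum is 41.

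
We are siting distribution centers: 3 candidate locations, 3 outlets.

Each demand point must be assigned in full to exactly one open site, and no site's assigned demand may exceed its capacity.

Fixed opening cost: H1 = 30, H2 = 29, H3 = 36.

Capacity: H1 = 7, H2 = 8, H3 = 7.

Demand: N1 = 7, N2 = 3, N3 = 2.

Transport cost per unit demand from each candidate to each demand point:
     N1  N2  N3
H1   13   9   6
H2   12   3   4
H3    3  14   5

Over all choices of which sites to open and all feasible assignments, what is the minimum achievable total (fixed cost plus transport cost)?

103

Open {H2, H3}; cheapest assignment that respects the capacities:
  H2 (cap 8, load 5): N2, N3 — cost 3×3 + 2×4 = 17
  H3 (cap 7, load 7): N1 — cost 7×3 = 21
  Shipping 38, fixed 65 → total 103.
  Any other capacity-feasible assignment to {H2, H3} ships for at least 38.
Compare {H1, H3}: its best feasible assignment gives total 126.
Compare {H1, H2, H3}: its best feasible assignment gives total 133.
Every other set of open sites that can feasibly serve all demand totals ≥ 126 even under its best assignment. Minimum: 103.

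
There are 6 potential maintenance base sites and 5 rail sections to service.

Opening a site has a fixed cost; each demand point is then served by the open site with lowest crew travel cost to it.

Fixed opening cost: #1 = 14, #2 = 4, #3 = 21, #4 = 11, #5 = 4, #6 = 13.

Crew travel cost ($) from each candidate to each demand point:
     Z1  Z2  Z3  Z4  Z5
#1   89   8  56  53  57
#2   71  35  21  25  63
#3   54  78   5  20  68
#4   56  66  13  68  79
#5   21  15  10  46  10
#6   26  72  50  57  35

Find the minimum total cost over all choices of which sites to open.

89

Open {#2, #5}: assign each demand point to its cheapest open site.
  Z1→#5 21, Z2→#5 15, Z3→#5 10, Z4→#2 25, Z5→#5 10
  crew travel cost 81, fixed 8 → total 89.
Compare {#3, #5}: crew travel cost 71 + fixed 25 = 96.
Compare {#1, #2, #5}: crew travel cost 74 + fixed 22 = 96.
Compare {#2, #3, #5}: crew travel cost 71 + fixed 29 = 100.
All other subsets cost ≥ 96. Minimum total cost: 89.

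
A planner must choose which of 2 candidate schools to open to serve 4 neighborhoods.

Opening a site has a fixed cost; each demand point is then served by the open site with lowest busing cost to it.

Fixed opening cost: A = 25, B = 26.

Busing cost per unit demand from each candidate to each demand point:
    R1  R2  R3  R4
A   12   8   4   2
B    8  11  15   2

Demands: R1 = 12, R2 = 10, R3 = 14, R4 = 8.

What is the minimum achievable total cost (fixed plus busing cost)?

Open {A, B}: assign each demand point to its cheapest open site.
  R1→B 12×8=96, R2→A 10×8=80, R3→A 14×4=56, R4→A 8×2=16
  busing cost 248, fixed 51 → total 299.
Compare {A}: busing cost 296 + fixed 25 = 321.
Compare {B}: busing cost 432 + fixed 26 = 458.

299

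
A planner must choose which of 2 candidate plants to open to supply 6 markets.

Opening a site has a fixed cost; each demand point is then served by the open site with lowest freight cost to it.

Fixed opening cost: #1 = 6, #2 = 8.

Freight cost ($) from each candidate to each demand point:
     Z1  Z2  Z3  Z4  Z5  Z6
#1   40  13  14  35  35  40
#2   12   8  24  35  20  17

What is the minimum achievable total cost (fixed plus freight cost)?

120

Open {#1, #2}: assign each demand point to its cheapest open site.
  Z1→#2 12, Z2→#2 8, Z3→#1 14, Z4→#1 35, Z5→#2 20, Z6→#2 17
  freight cost 106, fixed 14 → total 120.
Compare {#2}: freight cost 116 + fixed 8 = 124.
Compare {#1}: freight cost 177 + fixed 6 = 183.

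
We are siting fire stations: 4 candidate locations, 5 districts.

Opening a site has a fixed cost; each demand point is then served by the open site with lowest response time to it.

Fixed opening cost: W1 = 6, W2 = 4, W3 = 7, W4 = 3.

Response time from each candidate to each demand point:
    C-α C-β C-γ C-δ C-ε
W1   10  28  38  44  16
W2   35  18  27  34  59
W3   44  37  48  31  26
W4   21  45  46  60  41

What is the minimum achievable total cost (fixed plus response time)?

115

Open {W1, W2}: assign each demand point to its cheapest open site.
  C-α→W1 10, C-β→W2 18, C-γ→W2 27, C-δ→W2 34, C-ε→W1 16
  response time 105, fixed 10 → total 115.
Compare {W1, W2, W4}: response time 105 + fixed 13 = 118.
Compare {W1, W2, W3}: response time 102 + fixed 17 = 119.
Compare {W1, W2, W3, W4}: response time 102 + fixed 20 = 122.
All other subsets cost ≥ 118. Minimum total cost: 115.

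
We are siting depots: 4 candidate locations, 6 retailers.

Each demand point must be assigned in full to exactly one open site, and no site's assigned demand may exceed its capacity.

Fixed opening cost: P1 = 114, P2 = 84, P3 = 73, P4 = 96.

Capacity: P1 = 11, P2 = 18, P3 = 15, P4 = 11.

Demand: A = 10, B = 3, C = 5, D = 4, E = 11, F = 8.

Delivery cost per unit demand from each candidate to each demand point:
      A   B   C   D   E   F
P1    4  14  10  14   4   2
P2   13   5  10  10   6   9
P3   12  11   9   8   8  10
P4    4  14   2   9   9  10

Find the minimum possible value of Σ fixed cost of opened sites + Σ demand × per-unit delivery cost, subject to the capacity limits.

Open {P2, P3, P4}; cheapest assignment that respects the capacities:
  P2 (cap 18, load 18): B, D, E — cost 3×5 + 4×10 + 11×6 = 121
  P3 (cap 15, load 13): C, F — cost 5×9 + 8×10 = 125
  P4 (cap 11, load 10): A — cost 10×4 = 40
  Shipping 286, fixed 253 → total 539.
  Any other capacity-feasible assignment to {P2, P3, P4} ships for at least 286.
Compare {P1, P2, P3}: its best feasible assignment gives total 557.
Compare {P1, P2, P3, P4}: its best feasible assignment gives total 581.
Every other set of open sites that can feasibly serve all demand totals ≥ 557 even under its best assignment. Minimum: 539.

539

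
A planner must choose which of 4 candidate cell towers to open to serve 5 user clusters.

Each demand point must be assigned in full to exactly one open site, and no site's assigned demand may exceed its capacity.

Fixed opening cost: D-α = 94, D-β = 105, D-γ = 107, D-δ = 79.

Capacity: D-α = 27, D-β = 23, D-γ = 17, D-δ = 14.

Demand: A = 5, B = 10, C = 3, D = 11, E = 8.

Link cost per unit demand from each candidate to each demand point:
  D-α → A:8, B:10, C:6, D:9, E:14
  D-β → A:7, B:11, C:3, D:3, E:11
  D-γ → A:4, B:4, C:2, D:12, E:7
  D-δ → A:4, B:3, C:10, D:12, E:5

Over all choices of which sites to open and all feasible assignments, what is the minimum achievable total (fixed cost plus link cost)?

Open {D-β, D-γ}; cheapest assignment that respects the capacities:
  D-β (cap 23, load 22): C, D, E — cost 3×3 + 11×3 + 8×11 = 130
  D-γ (cap 17, load 15): A, B — cost 5×4 + 10×4 = 60
  Shipping 190, fixed 212 → total 402.
  Any other capacity-feasible assignment to {D-β, D-γ} ships for at least 190.
Compare {D-β, D-γ, D-δ}: its best feasible assignment gives total 430.
Compare {D-α, D-δ}: its best feasible assignment gives total 450.
Every other set of open sites that can feasibly serve all demand totals ≥ 430 even under its best assignment. Minimum: 402.

402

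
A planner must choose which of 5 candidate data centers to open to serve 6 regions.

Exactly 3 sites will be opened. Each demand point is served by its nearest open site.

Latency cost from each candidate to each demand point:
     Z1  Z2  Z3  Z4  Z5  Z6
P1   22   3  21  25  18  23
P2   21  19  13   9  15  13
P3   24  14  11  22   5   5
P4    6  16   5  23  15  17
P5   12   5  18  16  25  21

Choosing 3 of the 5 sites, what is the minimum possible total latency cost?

Open {P3, P4, P5}.
  Z1→P4 6, Z2→P5 5, Z3→P4 5, Z4→P5 16, Z5→P3 5, Z6→P3 5  ⇒ total 42.
Compare {P2, P3, P4}: total 44.
Compare {P1, P3, P4}: total 46.
No size-3 selection does better; minimum is 42.

42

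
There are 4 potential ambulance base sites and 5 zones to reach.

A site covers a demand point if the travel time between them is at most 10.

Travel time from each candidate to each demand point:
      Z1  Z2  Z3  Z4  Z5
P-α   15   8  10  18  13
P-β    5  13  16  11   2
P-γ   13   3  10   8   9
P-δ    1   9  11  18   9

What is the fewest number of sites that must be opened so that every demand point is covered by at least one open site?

Coverage sets (demand points within 10 of each site):
  P-α: {Z2, Z3}
  P-β: {Z1, Z5}
  P-γ: {Z2, Z3, Z4, Z5}
  P-δ: {Z1, Z2, Z5}
No single site covers all 5 demand points.
But {P-β, P-γ} covers everything, so the minimum is 2.

2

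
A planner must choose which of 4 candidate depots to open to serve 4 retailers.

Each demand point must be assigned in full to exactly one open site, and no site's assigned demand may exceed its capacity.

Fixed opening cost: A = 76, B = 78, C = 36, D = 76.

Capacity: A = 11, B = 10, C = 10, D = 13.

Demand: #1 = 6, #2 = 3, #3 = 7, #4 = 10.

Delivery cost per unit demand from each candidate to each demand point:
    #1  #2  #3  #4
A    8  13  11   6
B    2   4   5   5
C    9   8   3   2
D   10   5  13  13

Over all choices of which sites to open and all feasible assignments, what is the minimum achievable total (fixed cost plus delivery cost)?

Open {A, B, C}; cheapest assignment that respects the capacities:
  A (cap 11, load 10): #4 — cost 10×6 = 60
  B (cap 10, load 9): #1, #2 — cost 6×2 + 3×4 = 24
  C (cap 10, load 7): #3 — cost 7×3 = 21
  Shipping 105, fixed 190 → total 295.
  Any other capacity-feasible assignment to {A, B, C} ships for at least 105.
Compare {B, C, D}: its best feasible assignment gives total 317.
Compare {A, C, D}: its best feasible assignment gives total 344.
Every other set of open sites that can feasibly serve all demand totals ≥ 317 even under its best assignment. Minimum: 295.

295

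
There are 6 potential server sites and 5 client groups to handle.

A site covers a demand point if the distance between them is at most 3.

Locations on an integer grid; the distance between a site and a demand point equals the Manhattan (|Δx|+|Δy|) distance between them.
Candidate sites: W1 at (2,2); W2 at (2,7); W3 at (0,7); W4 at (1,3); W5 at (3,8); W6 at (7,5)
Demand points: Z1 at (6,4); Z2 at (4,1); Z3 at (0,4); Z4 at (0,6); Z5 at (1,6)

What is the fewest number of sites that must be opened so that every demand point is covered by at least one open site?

3

Coverage sets (demand points within 3 of each site):
  W1: {Z2}
  W2: {Z4, Z5}
  W3: {Z3, Z4, Z5}
  W4: {Z3, Z5}
  W5: {}
  W6: {Z1}
No 2 sites suffice: every size-2 union leaves at least one demand point uncovered.
But {W1, W3, W6} covers everything, so the minimum is 3.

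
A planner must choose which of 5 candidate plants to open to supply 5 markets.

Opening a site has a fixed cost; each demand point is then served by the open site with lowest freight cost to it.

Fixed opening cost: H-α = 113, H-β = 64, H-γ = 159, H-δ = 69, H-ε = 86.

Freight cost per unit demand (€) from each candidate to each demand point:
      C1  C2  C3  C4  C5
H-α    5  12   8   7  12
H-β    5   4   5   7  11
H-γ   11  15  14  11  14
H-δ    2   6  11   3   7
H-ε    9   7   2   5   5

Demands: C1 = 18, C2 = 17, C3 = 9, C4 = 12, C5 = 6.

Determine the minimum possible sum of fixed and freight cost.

360

Open {H-β, H-δ}: assign each demand point to its cheapest open site.
  C1→H-δ 18×2=36, C2→H-β 17×4=68, C3→H-β 9×5=45, C4→H-δ 12×3=36, C5→H-δ 6×7=42
  freight cost 227, fixed 133 → total 360.
Compare {H-δ, H-ε}: freight cost 222 + fixed 155 = 377.
Compare {H-δ}: freight cost 315 + fixed 69 = 384.
Compare {H-β, H-δ, H-ε}: freight cost 188 + fixed 219 = 407.
All other subsets cost ≥ 377. Minimum total cost: 360.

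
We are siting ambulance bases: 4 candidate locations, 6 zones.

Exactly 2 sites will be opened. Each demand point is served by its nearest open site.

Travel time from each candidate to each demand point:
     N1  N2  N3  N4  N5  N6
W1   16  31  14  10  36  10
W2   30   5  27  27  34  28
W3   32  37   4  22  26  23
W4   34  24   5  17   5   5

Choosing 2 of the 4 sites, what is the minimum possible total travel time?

65

Open {W1, W4}.
  N1→W1 16, N2→W4 24, N3→W4 5, N4→W1 10, N5→W4 5, N6→W4 5  ⇒ total 65.
Compare {W2, W4}: total 67.
Compare {W3, W4}: total 87.
No size-2 selection does better; minimum is 65.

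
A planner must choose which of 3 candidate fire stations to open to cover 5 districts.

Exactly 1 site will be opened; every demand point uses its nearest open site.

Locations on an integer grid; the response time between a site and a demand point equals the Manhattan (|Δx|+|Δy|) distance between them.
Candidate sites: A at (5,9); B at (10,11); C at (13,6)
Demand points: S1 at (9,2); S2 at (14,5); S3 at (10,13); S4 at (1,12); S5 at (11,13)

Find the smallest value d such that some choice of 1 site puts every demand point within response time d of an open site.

10

Open {B}.
  Farthest demand point is S1 at response time 10 (to B); all others are ≤ 10.
With {A} the worst case is 13.
With {C} the worst case is 18.
No size-1 selection achieves below 10.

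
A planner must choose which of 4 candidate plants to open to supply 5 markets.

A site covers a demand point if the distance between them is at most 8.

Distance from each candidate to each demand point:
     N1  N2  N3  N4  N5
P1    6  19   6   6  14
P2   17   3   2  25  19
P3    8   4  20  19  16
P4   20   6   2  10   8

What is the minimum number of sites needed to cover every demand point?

2

Coverage sets (demand points within 8 of each site):
  P1: {N1, N3, N4}
  P2: {N2, N3}
  P3: {N1, N2}
  P4: {N2, N3, N5}
No single site covers all 5 demand points.
But {P1, P4} covers everything, so the minimum is 2.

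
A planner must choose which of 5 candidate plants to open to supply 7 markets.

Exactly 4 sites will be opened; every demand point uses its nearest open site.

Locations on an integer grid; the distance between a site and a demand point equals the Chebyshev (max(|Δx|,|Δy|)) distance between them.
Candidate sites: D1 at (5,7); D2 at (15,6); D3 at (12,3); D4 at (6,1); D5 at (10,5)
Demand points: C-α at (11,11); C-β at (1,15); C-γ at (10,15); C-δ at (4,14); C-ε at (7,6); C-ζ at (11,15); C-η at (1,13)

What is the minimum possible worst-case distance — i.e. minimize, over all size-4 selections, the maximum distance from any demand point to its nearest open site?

8

Open {D1, D2, D3, D4}.
  Farthest demand point is C-β at distance 8 (to D1); all others are ≤ 8.
With {D1, D2, D3, D5} the worst case is 8.
With {D1, D2, D4, D5} the worst case is 8.
No size-4 selection achieves below 8.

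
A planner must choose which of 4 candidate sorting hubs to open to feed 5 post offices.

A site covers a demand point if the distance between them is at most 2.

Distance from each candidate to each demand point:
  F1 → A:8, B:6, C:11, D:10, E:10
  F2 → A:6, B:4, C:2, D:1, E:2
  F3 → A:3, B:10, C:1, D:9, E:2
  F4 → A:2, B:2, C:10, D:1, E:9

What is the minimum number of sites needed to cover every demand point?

2

Coverage sets (demand points within 2 of each site):
  F1: {}
  F2: {C, D, E}
  F3: {C, E}
  F4: {A, B, D}
No single site covers all 5 demand points.
But {F2, F4} covers everything, so the minimum is 2.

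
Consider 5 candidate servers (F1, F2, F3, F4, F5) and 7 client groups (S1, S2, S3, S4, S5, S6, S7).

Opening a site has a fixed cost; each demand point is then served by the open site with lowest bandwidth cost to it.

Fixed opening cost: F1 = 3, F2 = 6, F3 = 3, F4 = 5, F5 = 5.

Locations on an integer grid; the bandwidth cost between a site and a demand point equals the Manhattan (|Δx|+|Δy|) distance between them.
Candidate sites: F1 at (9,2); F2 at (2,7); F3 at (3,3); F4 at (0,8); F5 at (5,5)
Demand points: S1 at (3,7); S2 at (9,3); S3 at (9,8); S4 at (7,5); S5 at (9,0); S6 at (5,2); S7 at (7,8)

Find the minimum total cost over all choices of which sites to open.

Open {F1, F5}: assign each demand point to its cheapest open site.
  S1→F5 4, S2→F1 1, S3→F1 6, S4→F5 2, S5→F1 2, S6→F5 3, S7→F5 5
  bandwidth cost 23, fixed 8 → total 31.
Compare {F1, F2}: bandwidth cost 25 + fixed 9 = 34.
Compare {F1, F2, F5}: bandwidth cost 20 + fixed 14 = 34.
Compare {F1, F3, F5}: bandwidth cost 23 + fixed 11 = 34.
All other subsets cost ≥ 34. Minimum total cost: 31.

31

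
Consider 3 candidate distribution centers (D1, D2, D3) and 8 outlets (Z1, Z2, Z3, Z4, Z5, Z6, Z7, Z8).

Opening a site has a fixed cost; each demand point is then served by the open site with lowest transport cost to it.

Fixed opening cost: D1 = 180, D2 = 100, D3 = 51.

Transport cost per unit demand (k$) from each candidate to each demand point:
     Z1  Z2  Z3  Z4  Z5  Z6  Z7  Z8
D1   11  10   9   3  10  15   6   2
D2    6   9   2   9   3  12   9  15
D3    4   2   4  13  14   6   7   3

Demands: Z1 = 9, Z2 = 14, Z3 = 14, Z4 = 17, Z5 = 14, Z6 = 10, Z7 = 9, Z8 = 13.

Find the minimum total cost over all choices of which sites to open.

Open {D2, D3}: assign each demand point to its cheapest open site.
  Z1→D3 9×4=36, Z2→D3 14×2=28, Z3→D2 14×2=28, Z4→D2 17×9=153, Z5→D2 14×3=42, Z6→D3 10×6=60, Z7→D3 9×7=63, Z8→D3 13×3=39
  transport cost 449, fixed 151 → total 600.
Compare {D1, D2, D3}: transport cost 325 + fixed 331 = 656.
Compare {D1, D3}: transport cost 451 + fixed 231 = 682.
Compare {D3}: transport cost 699 + fixed 51 = 750.
All other subsets cost ≥ 656. Minimum total cost: 600.

600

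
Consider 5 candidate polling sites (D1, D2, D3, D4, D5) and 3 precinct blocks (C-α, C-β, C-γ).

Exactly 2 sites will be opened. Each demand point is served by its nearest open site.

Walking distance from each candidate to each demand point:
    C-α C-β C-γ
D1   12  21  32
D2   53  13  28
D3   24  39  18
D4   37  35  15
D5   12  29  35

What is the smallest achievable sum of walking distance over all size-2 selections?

48

Open {D1, D4}.
  C-α→D1 12, C-β→D1 21, C-γ→D4 15  ⇒ total 48.
Compare {D1, D3}: total 51.
Compare {D1, D2}: total 53.
No size-2 selection does better; minimum is 48.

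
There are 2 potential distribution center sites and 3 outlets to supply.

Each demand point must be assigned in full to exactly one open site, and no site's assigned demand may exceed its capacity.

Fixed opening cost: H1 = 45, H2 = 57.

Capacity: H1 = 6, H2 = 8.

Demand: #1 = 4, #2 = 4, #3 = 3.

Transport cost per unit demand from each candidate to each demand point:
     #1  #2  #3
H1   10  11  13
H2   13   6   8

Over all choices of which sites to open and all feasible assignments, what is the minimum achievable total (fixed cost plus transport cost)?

Open {H1, H2}; cheapest assignment that respects the capacities:
  H1 (cap 6, load 4): #1 — cost 4×10 = 40
  H2 (cap 8, load 7): #2, #3 — cost 4×6 + 3×8 = 48
  Shipping 88, fixed 102 → total 190.
  Any other capacity-feasible assignment to {H1, H2} ships for at least 88.
Total demand is 11 and no other set of sites has combined capacity ≥ 11, so {H1, H2} is the only feasible choice of open sites. Minimum: 190.

190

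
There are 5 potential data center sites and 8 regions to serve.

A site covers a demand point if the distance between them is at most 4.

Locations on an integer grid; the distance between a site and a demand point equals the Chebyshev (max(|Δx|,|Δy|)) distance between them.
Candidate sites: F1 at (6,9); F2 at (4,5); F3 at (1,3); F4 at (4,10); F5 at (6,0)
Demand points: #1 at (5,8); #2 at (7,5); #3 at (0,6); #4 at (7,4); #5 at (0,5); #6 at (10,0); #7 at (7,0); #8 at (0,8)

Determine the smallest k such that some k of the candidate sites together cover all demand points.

Coverage sets (demand points within 4 of each site):
  F1: {#1, #2}
  F2: {#1, #2, #3, #4, #5, #8}
  F3: {#3, #5}
  F4: {#1, #3, #8}
  F5: {#4, #6, #7}
No single site covers all 8 demand points.
But {F2, F5} covers everything, so the minimum is 2.

2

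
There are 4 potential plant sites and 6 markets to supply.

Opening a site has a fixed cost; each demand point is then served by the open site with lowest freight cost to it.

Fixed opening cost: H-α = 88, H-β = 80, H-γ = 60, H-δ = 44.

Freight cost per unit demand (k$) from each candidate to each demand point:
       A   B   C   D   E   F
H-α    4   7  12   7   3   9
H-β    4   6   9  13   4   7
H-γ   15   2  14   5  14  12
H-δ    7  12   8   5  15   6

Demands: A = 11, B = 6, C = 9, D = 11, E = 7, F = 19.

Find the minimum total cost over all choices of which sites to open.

473

Open {H-β, H-δ}: assign each demand point to its cheapest open site.
  A→H-β 11×4=44, B→H-β 6×6=36, C→H-δ 9×8=72, D→H-δ 11×5=55, E→H-β 7×4=28, F→H-δ 19×6=114
  freight cost 349, fixed 124 → total 473.
Compare {H-α, H-δ}: freight cost 348 + fixed 132 = 480.
Compare {H-β, H-γ}: freight cost 353 + fixed 140 = 493.
Compare {H-β, H-γ, H-δ}: freight cost 325 + fixed 184 = 509.
All other subsets cost ≥ 480. Minimum total cost: 473.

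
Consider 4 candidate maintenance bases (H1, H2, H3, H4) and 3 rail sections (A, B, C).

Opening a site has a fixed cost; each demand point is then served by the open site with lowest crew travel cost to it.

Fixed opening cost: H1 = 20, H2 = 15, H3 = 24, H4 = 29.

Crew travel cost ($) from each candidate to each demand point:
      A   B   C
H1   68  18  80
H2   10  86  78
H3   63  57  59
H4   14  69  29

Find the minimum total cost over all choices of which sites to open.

110

Open {H1, H4}: assign each demand point to its cheapest open site.
  A→H4 14, B→H1 18, C→H4 29
  crew travel cost 61, fixed 49 → total 110.
Compare {H1, H2, H4}: crew travel cost 57 + fixed 64 = 121.
Compare {H1, H3, H4}: crew travel cost 61 + fixed 73 = 134.
Compare {H4}: crew travel cost 112 + fixed 29 = 141.
All other subsets cost ≥ 121. Minimum total cost: 110.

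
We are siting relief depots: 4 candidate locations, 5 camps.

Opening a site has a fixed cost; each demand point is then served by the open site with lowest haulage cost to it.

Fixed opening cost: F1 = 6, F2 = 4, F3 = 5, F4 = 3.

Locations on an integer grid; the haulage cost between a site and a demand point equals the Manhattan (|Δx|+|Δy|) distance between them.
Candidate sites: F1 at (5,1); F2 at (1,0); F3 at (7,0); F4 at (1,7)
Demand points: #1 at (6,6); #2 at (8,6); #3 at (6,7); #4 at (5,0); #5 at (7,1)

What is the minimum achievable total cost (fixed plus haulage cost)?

Open {F3, F4}: assign each demand point to its cheapest open site.
  #1→F4 6, #2→F3 7, #3→F4 5, #4→F3 2, #5→F3 1
  haulage cost 21, fixed 8 → total 29.
Compare {F1}: haulage cost 24 + fixed 6 = 30.
Compare {F3}: haulage cost 25 + fixed 5 = 30.
Compare {F1, F4}: haulage cost 22 + fixed 9 = 31.
All other subsets cost ≥ 30. Minimum total cost: 29.

29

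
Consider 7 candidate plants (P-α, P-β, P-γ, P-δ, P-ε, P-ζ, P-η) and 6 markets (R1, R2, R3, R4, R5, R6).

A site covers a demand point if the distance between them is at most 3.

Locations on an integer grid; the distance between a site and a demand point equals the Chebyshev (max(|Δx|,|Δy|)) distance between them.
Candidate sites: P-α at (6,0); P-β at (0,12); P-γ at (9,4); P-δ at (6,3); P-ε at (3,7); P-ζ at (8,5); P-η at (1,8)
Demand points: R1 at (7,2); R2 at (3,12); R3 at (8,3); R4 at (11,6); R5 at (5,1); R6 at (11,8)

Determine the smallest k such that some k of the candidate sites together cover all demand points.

Coverage sets (demand points within 3 of each site):
  P-α: {R1, R3, R5}
  P-β: {R2}
  P-γ: {R1, R3, R4}
  P-δ: {R1, R3, R5}
  P-ε: {}
  P-ζ: {R1, R3, R4, R6}
  P-η: {}
No 2 sites suffice: every size-2 union leaves at least one demand point uncovered.
But {P-α, P-β, P-ζ} covers everything, so the minimum is 3.

3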